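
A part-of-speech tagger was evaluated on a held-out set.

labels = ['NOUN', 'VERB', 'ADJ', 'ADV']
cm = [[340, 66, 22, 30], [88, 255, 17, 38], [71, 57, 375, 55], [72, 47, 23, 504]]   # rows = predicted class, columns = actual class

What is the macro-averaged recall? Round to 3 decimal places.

Per-class recall (TP/(TP+FN)):
  NOUN: TP=340, FN=88+71+72=231 → 340/571 = 0.5954
  VERB: TP=255, FN=66+57+47=170 → 255/425 = 0.6000
  ADJ: TP=375, FN=22+17+23=62 → 375/437 = 0.8581
  ADV: TP=504, FN=30+38+55=123 → 504/627 = 0.8038
Macro-recall = mean = (0.5954 + 0.6000 + 0.8581 + 0.8038) / 4 = 0.714

0.714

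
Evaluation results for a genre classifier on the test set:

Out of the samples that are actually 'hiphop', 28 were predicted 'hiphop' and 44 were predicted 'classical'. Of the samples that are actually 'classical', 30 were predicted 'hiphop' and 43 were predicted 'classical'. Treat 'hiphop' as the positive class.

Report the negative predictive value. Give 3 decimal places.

0.494

NPV = TN/(TN+FN) = 43/(43+44) = 0.494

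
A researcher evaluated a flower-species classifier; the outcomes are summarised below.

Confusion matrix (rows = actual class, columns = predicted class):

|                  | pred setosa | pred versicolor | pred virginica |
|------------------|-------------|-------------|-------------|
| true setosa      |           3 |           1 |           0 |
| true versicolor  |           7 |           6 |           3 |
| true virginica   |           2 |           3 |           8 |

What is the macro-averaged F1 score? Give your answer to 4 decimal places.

Per-class F1 score (2·TP/(2·TP+FP+FN)):
  setosa: TP=3, FP=7+2=9, FN=1+0=1 → 6/16 = 0.37500
  versicolor: TP=6, FP=1+3=4, FN=7+3=10 → 12/26 = 0.46154
  virginica: TP=8, FP=0+3=3, FN=2+3=5 → 16/24 = 0.66667
Macro-F1 score = mean = (0.37500 + 0.46154 + 0.66667) / 3 = 0.5011

0.5011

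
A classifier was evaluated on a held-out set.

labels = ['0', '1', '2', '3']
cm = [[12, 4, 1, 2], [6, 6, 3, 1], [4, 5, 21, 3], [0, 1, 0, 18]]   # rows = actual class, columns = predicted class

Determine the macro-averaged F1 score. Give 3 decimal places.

0.630

Per-class F1 score (2·TP/(2·TP+FP+FN)):
  0: TP=12, FP=6+4+0=10, FN=4+1+2=7 → 24/41 = 0.5854
  1: TP=6, FP=4+5+1=10, FN=6+3+1=10 → 12/32 = 0.3750
  2: TP=21, FP=1+3+0=4, FN=4+5+3=12 → 42/58 = 0.7241
  3: TP=18, FP=2+1+3=6, FN=0+1+0=1 → 36/43 = 0.8372
Macro-F1 score = mean = (0.5854 + 0.3750 + 0.7241 + 0.8372) / 4 = 0.630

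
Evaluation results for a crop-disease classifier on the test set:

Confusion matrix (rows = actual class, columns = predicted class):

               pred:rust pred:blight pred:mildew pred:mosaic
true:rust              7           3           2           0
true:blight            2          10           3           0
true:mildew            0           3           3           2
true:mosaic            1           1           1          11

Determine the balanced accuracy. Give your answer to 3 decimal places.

0.603

Balanced accuracy = mean of per-class recall.
  rust: recall = 7/12 = 0.5833
  blight: recall = 10/15 = 0.6667
  mildew: recall = 3/8 = 0.3750
  mosaic: recall = 11/14 = 0.7857
Mean = (0.5833 + 0.6667 + 0.3750 + 0.7857) / 4 = 0.603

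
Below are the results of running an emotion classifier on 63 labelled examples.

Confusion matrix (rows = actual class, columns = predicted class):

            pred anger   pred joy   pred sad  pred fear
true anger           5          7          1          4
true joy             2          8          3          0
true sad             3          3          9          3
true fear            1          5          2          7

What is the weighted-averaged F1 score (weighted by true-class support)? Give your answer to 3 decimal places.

Per-class F1 score (2·TP/(2·TP+FP+FN)):
  anger: TP=5, FP=2+3+1=6, FN=7+1+4=12 → 10/28 = 0.3571
  joy: TP=8, FP=7+3+5=15, FN=2+3+0=5 → 16/36 = 0.4444
  sad: TP=9, FP=1+3+2=6, FN=3+3+3=9 → 18/33 = 0.5455
  fear: TP=7, FP=4+0+3=7, FN=1+5+2=8 → 14/29 = 0.4828
Weighted-F1 score = Σ (supportᵢ/N)·F1 scoreᵢ with N=63: (17/63)·0.3571 + (13/63)·0.4444 + (18/63)·0.5455 + (15/63)·0.4828 = 0.459

0.459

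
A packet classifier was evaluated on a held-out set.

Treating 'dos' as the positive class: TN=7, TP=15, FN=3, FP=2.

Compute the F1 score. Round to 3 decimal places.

Precision = TP/(TP+FP) = 15/17 = 0.8824
Recall = TP/(TP+FN) = 15/18 = 0.8333
F1 = 2·TP/(2·TP+FP+FN) = 30/35 = 0.857

0.857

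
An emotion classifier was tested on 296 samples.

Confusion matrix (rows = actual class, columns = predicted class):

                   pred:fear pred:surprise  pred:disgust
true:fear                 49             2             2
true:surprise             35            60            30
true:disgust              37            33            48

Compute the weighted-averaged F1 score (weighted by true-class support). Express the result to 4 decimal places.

0.5245

Per-class F1 score (2·TP/(2·TP+FP+FN)):
  fear: TP=49, FP=35+37=72, FN=2+2=4 → 98/174 = 0.56322
  surprise: TP=60, FP=2+33=35, FN=35+30=65 → 120/220 = 0.54545
  disgust: TP=48, FP=2+30=32, FN=37+33=70 → 96/198 = 0.48485
Weighted-F1 score = Σ (supportᵢ/N)·F1 scoreᵢ with N=296: (53/296)·0.56322 + (125/296)·0.54545 + (118/296)·0.48485 = 0.5245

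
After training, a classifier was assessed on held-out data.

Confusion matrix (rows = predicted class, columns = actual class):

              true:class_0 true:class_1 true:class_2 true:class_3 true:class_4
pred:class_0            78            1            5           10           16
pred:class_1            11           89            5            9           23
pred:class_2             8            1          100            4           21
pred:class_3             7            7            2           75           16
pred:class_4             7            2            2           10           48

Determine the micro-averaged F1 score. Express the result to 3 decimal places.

0.700

Micro-averaging pools counts across classes: ΣTP=390, ΣFP=167, ΣFN=167.
Micro-F1 score = 2·TP/(2·TP+FP+FN) on pooled counts = 0.700 (equals overall accuracy in single-label multiclass).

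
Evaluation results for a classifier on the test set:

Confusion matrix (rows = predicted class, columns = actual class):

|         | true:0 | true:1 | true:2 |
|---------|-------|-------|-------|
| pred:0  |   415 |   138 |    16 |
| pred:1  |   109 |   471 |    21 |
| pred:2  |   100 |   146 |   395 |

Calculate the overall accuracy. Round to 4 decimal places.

0.7073

Accuracy = trace / total = (415+471+395=1281) / 1811 = 1281/1811 = 0.7073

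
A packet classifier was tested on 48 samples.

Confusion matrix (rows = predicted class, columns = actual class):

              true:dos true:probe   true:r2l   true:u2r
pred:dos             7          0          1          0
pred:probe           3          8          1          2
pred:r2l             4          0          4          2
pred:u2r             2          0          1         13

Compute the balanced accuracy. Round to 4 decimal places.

0.6934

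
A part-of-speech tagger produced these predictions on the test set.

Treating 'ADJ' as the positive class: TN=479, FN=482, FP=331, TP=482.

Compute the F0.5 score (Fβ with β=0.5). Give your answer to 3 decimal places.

0.572

Fβ = (1+β²)·TP / ((1+β²)·TP + β²·FN + FP), with β²=1/4
= 1.25·482 / (1.25·482 + 0.25·482 + 331) = 0.572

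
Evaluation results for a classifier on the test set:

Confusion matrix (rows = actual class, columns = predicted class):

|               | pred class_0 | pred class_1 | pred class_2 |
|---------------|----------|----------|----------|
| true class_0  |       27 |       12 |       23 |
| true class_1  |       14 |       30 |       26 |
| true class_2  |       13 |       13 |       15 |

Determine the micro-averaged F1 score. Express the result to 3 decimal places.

Micro-averaging pools counts across classes: ΣTP=72, ΣFP=101, ΣFN=101.
Micro-F1 score = 2·TP/(2·TP+FP+FN) on pooled counts = 0.416 (equals overall accuracy in single-label multiclass).

0.416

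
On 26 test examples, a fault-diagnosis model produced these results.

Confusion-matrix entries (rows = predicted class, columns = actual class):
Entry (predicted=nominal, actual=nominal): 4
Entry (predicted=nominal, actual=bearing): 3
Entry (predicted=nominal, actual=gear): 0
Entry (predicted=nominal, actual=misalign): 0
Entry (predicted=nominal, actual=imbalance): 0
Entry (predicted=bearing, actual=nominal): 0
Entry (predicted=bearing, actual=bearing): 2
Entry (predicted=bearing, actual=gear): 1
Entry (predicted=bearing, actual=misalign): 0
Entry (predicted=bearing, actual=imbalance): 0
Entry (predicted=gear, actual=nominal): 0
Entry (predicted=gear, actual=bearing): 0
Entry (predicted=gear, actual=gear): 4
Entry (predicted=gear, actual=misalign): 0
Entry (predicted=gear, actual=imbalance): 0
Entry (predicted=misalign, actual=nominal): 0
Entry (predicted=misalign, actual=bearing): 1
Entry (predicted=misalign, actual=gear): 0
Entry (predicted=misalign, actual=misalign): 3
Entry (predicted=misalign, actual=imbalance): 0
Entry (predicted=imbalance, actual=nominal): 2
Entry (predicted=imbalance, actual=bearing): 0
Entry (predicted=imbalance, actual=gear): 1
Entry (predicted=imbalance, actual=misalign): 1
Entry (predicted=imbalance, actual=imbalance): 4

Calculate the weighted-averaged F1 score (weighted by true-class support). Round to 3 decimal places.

Per-class F1 score (2·TP/(2·TP+FP+FN)):
  nominal: TP=4, FP=3+0+0+0=3, FN=0+0+0+2=2 → 8/13 = 0.6154
  bearing: TP=2, FP=0+1+0+0=1, FN=3+0+1+0=4 → 4/9 = 0.4444
  gear: TP=4, FP=0+0+0+0=0, FN=0+1+0+1=2 → 8/10 = 0.8000
  misalign: TP=3, FP=0+1+0+0=1, FN=0+0+0+1=1 → 6/8 = 0.7500
  imbalance: TP=4, FP=2+0+1+1=4, FN=0+0+0+0=0 → 8/12 = 0.6667
Weighted-F1 score = Σ (supportᵢ/N)·F1 scoreᵢ with N=26: (6/26)·0.6154 + (6/26)·0.4444 + (6/26)·0.8000 + (4/26)·0.7500 + (4/26)·0.6667 = 0.647

0.647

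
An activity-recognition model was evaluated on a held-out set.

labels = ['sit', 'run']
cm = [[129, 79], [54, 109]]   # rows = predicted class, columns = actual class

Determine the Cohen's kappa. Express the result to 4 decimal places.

0.2842

Observed agreement pₒ = trace/N = 238/371 = 0.64151
Expected agreement pₑ = Σ (rowᵢ·colᵢ)/N² = (183·208 + 188·163)/371² = 0.49918
κ = (pₒ − pₑ)/(1 − pₑ) = (0.64151 − 0.49918)/(1 − 0.49918) = 0.2842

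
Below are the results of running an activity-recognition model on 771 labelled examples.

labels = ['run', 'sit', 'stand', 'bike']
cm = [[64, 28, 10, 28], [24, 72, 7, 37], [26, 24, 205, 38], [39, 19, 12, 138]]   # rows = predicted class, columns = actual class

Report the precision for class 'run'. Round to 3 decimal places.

0.492

precision = TP/(TP+FP).
run: TP=64, FP=28+10+28=66 → 64/130 = 0.4923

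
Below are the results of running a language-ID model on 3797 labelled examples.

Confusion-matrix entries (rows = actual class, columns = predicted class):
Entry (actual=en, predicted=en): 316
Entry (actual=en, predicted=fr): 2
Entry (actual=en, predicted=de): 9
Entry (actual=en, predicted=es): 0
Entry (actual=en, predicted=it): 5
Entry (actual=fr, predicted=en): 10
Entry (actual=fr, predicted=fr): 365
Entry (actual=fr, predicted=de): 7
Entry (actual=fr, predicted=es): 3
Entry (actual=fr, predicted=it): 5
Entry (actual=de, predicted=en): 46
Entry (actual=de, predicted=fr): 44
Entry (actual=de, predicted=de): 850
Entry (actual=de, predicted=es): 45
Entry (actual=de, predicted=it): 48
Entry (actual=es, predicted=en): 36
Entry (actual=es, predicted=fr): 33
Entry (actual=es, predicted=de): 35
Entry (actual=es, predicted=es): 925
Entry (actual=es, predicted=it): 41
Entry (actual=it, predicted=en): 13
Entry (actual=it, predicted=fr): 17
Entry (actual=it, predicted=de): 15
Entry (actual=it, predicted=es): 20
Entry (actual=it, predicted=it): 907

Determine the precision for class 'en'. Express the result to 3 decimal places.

Treat 'en' as positive and all other classes as negative.
precision = TP/(TP+FP).
en: TP=316, FP=10+46+36+13=105 → 316/421 = 0.7506

0.751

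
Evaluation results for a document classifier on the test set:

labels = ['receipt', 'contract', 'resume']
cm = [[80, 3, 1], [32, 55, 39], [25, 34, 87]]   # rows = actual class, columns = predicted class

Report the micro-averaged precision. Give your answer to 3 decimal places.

Micro-averaging pools counts across classes: ΣTP=222, ΣFP=134, ΣFN=134.
Micro-precision = TP/(TP+FP) on pooled counts = 0.624 (equals overall accuracy in single-label multiclass).

0.624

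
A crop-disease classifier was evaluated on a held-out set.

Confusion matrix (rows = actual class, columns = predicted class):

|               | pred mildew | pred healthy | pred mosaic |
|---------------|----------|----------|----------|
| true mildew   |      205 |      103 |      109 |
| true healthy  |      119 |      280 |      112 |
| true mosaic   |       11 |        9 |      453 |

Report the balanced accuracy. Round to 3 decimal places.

Balanced accuracy = mean of per-class recall.
  mildew: recall = 205/417 = 0.4916
  healthy: recall = 280/511 = 0.5479
  mosaic: recall = 453/473 = 0.9577
Mean = (0.4916 + 0.5479 + 0.9577) / 3 = 0.666

0.666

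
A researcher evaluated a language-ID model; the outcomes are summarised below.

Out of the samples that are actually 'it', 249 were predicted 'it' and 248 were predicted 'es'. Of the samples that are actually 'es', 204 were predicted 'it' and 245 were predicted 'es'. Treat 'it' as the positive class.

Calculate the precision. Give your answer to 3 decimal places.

0.550

Precision = TP/(TP+FP) = 249/(249+204) = 249/453 = 0.550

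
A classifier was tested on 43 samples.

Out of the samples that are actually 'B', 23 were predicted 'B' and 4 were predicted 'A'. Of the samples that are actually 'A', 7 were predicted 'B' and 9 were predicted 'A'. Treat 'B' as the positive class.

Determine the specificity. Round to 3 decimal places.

Specificity = TN/(TN+FP) = 9/(9+7) = 0.563

0.563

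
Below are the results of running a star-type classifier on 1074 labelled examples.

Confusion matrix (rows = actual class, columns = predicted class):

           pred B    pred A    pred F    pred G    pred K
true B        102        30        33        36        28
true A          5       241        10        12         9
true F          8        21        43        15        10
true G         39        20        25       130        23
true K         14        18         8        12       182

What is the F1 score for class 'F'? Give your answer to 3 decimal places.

Take TP from the diagonal, FP from the rest of the 'F' prediction marginal, FN from the rest of the 'F' actual marginal.
F1 score = 2·TP/(2·TP+FP+FN).
F: TP=43, FP=33+10+25+8=76, FN=8+21+15+10=54 → 86/216 = 0.3981

0.398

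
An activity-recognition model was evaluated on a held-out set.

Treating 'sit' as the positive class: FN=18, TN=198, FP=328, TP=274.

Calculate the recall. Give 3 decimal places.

0.938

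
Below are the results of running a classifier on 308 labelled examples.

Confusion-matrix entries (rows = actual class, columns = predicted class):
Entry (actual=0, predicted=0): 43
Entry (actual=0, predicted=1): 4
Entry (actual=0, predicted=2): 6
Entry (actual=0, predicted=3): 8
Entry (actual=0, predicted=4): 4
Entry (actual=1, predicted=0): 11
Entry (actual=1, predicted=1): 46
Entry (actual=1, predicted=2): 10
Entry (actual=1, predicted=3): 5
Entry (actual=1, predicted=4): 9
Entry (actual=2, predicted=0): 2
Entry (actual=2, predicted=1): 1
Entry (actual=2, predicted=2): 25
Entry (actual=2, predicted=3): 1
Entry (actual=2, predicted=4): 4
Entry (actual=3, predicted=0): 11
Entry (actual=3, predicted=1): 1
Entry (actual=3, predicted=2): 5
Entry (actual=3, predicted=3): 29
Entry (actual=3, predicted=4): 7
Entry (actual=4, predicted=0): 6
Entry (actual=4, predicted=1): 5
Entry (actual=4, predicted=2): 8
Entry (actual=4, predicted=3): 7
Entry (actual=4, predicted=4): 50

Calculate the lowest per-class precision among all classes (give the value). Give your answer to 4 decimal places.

0.4630

Per-class precision (TP/(TP+FP)):
  0: TP=43, FP=11+2+11+6=30 → 43/73 = 0.58904
  1: TP=46, FP=4+1+1+5=11 → 46/57 = 0.80702
  2: TP=25, FP=6+10+5+8=29 → 25/54 = 0.46296
  3: TP=29, FP=8+5+1+7=21 → 29/50 = 0.58000
  4: TP=50, FP=4+9+4+7=24 → 50/74 = 0.67568
Lowest is class '2' with precision = 0.4630.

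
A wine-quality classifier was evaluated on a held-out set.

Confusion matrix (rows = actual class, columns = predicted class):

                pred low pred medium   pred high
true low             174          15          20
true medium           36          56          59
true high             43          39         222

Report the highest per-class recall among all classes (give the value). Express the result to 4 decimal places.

0.8325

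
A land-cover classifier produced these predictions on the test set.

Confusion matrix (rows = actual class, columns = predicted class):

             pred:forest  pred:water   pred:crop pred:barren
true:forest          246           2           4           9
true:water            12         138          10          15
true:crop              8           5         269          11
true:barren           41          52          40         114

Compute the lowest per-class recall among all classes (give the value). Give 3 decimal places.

Per-class recall (TP/(TP+FN)):
  forest: TP=246, FN=2+4+9=15 → 246/261 = 0.9425
  water: TP=138, FN=12+10+15=37 → 138/175 = 0.7886
  crop: TP=269, FN=8+5+11=24 → 269/293 = 0.9181
  barren: TP=114, FN=41+52+40=133 → 114/247 = 0.4615
Lowest is class 'barren' with recall = 0.462.

0.462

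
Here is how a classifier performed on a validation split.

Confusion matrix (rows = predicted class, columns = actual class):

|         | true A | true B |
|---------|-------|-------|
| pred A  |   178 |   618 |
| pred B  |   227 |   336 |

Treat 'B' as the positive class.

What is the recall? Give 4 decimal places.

0.3522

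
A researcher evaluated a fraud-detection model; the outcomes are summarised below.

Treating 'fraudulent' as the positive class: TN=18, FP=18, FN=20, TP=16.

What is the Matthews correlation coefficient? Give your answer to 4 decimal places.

-0.0556

MCC = (TP·TN − FP·FN) / √((TP+FP)(TP+FN)(TN+FP)(TN+FN))
Numerator = 16·18 − 18·20 = -72
Denominator = √(34·36·36·38) = √1674432 = 1293.9985
MCC = -72 / 1293.9985 = -0.0556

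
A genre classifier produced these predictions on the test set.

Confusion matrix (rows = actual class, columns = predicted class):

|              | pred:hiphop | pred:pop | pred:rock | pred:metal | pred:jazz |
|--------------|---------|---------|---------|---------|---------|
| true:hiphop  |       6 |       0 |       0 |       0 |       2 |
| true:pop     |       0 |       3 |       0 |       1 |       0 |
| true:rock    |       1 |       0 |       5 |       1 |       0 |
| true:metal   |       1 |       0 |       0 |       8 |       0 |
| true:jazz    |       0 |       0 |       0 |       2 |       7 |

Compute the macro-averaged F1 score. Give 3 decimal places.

Per-class F1 score (2·TP/(2·TP+FP+FN)):
  hiphop: TP=6, FP=0+1+1+0=2, FN=0+0+0+2=2 → 12/16 = 0.7500
  pop: TP=3, FP=0+0+0+0=0, FN=0+0+1+0=1 → 6/7 = 0.8571
  rock: TP=5, FP=0+0+0+0=0, FN=1+0+1+0=2 → 10/12 = 0.8333
  metal: TP=8, FP=0+1+1+2=4, FN=1+0+0+0=1 → 16/21 = 0.7619
  jazz: TP=7, FP=2+0+0+0=2, FN=0+0+0+2=2 → 14/18 = 0.7778
Macro-F1 score = mean = (0.7500 + 0.8571 + 0.8333 + 0.7619 + 0.7778) / 5 = 0.796

0.796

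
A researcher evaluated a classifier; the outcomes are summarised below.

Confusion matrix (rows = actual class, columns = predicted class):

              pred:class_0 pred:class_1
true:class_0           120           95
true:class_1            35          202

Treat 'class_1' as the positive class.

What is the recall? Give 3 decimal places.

0.852

Recall = TP/(TP+FN) = 202/(202+35) = 202/237 = 0.852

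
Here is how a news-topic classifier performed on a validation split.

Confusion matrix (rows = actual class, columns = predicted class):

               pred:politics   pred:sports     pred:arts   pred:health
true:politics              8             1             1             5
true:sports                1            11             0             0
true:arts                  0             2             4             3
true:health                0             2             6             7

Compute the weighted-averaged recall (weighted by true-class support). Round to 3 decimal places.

0.588

Per-class recall (TP/(TP+FN)):
  politics: TP=8, FN=1+1+5=7 → 8/15 = 0.5333
  sports: TP=11, FN=1+0+0=1 → 11/12 = 0.9167
  arts: TP=4, FN=0+2+3=5 → 4/9 = 0.4444
  health: TP=7, FN=0+2+6=8 → 7/15 = 0.4667
Weighted-recall = Σ (supportᵢ/N)·recallᵢ with N=51: (15/51)·0.5333 + (12/51)·0.9167 + (9/51)·0.4444 + (15/51)·0.4667 = 0.588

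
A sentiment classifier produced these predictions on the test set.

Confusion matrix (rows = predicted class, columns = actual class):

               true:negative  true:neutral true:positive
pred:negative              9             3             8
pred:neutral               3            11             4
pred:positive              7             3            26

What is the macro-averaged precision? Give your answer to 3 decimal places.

Per-class precision (TP/(TP+FP)):
  negative: TP=9, FP=3+8=11 → 9/20 = 0.4500
  neutral: TP=11, FP=3+4=7 → 11/18 = 0.6111
  positive: TP=26, FP=7+3=10 → 26/36 = 0.7222
Macro-precision = mean = (0.4500 + 0.6111 + 0.7222) / 3 = 0.594

0.594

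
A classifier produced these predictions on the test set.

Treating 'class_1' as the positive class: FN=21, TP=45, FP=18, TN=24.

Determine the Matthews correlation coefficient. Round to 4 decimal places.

MCC = (TP·TN − FP·FN) / √((TP+FP)(TP+FN)(TN+FP)(TN+FN))
Numerator = 45·24 − 18·21 = 702
Denominator = √(63·66·42·45) = √7858620 = 2803.3230
MCC = 702 / 2803.3230 = 0.2504

0.2504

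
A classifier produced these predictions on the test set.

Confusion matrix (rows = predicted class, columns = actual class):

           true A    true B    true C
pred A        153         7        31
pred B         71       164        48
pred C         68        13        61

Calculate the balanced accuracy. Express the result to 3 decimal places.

Balanced accuracy = mean of per-class recall.
  A: recall = 153/292 = 0.5240
  B: recall = 164/184 = 0.8913
  C: recall = 61/140 = 0.4357
Mean = (0.5240 + 0.8913 + 0.4357) / 3 = 0.617

0.617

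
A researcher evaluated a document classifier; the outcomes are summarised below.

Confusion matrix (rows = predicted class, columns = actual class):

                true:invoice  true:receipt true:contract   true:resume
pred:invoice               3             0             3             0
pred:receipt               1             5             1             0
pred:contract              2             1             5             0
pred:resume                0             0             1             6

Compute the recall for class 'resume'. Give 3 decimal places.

1.000

recall = TP/(TP+FN).
resume: TP=6, FN=0+0+0=0 → 6/6 = 1.0000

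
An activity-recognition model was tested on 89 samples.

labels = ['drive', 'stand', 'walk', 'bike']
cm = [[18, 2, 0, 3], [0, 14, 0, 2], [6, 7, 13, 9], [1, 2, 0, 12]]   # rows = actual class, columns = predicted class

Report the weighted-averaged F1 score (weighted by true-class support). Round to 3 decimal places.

0.628

Per-class F1 score (2·TP/(2·TP+FP+FN)):
  drive: TP=18, FP=0+6+1=7, FN=2+0+3=5 → 36/48 = 0.7500
  stand: TP=14, FP=2+7+2=11, FN=0+0+2=2 → 28/41 = 0.6829
  walk: TP=13, FP=0+0+0=0, FN=6+7+9=22 → 26/48 = 0.5417
  bike: TP=12, FP=3+2+9=14, FN=1+2+0=3 → 24/41 = 0.5854
Weighted-F1 score = Σ (supportᵢ/N)·F1 scoreᵢ with N=89: (23/89)·0.7500 + (16/89)·0.6829 + (35/89)·0.5417 + (15/89)·0.5854 = 0.628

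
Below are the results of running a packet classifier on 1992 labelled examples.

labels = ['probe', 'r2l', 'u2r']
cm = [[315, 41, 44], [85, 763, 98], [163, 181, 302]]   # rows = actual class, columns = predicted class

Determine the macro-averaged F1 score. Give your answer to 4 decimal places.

Per-class F1 score (2·TP/(2·TP+FP+FN)):
  probe: TP=315, FP=85+163=248, FN=41+44=85 → 630/963 = 0.65421
  r2l: TP=763, FP=41+181=222, FN=85+98=183 → 1526/1931 = 0.79026
  u2r: TP=302, FP=44+98=142, FN=163+181=344 → 604/1090 = 0.55413
Macro-F1 score = mean = (0.65421 + 0.79026 + 0.55413) / 3 = 0.6662

0.6662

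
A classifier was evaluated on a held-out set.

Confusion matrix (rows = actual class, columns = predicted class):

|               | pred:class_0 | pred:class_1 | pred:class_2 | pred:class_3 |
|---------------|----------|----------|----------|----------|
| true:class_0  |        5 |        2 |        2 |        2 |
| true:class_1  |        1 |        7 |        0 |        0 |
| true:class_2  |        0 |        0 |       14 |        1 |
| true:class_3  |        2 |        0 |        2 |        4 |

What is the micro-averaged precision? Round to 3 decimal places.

0.714

Micro-averaging pools counts across classes: ΣTP=30, ΣFP=12, ΣFN=12.
Micro-precision = TP/(TP+FP) on pooled counts = 0.714 (equals overall accuracy in single-label multiclass).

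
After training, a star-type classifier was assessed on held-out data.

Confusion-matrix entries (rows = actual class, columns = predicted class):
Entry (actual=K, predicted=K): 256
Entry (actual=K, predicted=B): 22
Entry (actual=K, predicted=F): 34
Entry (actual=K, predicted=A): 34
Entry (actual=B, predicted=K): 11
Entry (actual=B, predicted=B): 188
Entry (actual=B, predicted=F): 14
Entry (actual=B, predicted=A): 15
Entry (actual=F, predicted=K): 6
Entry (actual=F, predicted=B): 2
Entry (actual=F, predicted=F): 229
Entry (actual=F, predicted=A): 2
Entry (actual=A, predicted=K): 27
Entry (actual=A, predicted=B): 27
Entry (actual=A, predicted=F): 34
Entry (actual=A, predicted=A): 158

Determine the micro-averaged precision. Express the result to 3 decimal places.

0.785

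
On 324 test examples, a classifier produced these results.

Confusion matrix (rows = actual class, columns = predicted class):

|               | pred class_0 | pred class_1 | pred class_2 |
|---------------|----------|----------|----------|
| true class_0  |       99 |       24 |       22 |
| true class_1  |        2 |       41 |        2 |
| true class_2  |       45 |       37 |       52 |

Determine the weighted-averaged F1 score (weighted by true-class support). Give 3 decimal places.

0.587

Per-class F1 score (2·TP/(2·TP+FP+FN)):
  class_0: TP=99, FP=2+45=47, FN=24+22=46 → 198/291 = 0.6804
  class_1: TP=41, FP=24+37=61, FN=2+2=4 → 82/147 = 0.5578
  class_2: TP=52, FP=22+2=24, FN=45+37=82 → 104/210 = 0.4952
Weighted-F1 score = Σ (supportᵢ/N)·F1 scoreᵢ with N=324: (145/324)·0.6804 + (45/324)·0.5578 + (134/324)·0.4952 = 0.587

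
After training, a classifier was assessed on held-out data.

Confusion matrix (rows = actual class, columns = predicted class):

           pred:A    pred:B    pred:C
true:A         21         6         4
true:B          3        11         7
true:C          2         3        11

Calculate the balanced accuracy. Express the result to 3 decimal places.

Balanced accuracy = mean of per-class recall.
  A: recall = 21/31 = 0.6774
  B: recall = 11/21 = 0.5238
  C: recall = 11/16 = 0.6875
Mean = (0.6774 + 0.5238 + 0.6875) / 3 = 0.630

0.630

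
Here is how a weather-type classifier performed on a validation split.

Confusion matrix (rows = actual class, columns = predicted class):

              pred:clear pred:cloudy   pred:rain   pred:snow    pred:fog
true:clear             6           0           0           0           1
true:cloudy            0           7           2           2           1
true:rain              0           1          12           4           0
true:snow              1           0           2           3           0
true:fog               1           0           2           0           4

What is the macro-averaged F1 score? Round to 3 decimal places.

0.640

Per-class F1 score (2·TP/(2·TP+FP+FN)):
  clear: TP=6, FP=0+0+1+1=2, FN=0+0+0+1=1 → 12/15 = 0.8000
  cloudy: TP=7, FP=0+1+0+0=1, FN=0+2+2+1=5 → 14/20 = 0.7000
  rain: TP=12, FP=0+2+2+2=6, FN=0+1+4+0=5 → 24/35 = 0.6857
  snow: TP=3, FP=0+2+4+0=6, FN=1+0+2+0=3 → 6/15 = 0.4000
  fog: TP=4, FP=1+1+0+0=2, FN=1+0+2+0=3 → 8/13 = 0.6154
Macro-F1 score = mean = (0.8000 + 0.7000 + 0.6857 + 0.4000 + 0.6154) / 5 = 0.640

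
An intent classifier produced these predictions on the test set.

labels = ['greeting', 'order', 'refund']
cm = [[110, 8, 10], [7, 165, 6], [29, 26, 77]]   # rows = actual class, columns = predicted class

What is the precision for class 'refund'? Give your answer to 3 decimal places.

0.828

One-vs-rest for 'refund': TP = diagonal; FP = other classes predicted 'refund'; FN = 'refund' predicted as other.
precision = TP/(TP+FP).
refund: TP=77, FP=10+6=16 → 77/93 = 0.8280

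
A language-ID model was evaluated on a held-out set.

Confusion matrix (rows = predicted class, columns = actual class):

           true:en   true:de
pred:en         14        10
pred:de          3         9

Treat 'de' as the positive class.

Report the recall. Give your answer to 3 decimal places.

0.474

Recall = TP/(TP+FN) = 9/(9+10) = 9/19 = 0.474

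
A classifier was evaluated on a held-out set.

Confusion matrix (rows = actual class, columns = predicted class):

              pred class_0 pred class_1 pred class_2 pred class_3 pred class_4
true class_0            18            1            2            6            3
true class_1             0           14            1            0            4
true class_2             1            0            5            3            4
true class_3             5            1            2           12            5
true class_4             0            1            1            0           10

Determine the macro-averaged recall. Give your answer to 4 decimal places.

Per-class recall (TP/(TP+FN)):
  class_0: TP=18, FN=1+2+6+3=12 → 18/30 = 0.60000
  class_1: TP=14, FN=0+1+0+4=5 → 14/19 = 0.73684
  class_2: TP=5, FN=1+0+3+4=8 → 5/13 = 0.38462
  class_3: TP=12, FN=5+1+2+5=13 → 12/25 = 0.48000
  class_4: TP=10, FN=0+1+1+0=2 → 10/12 = 0.83333
Macro-recall = mean = (0.60000 + 0.73684 + 0.38462 + 0.48000 + 0.83333) / 5 = 0.6070

0.6070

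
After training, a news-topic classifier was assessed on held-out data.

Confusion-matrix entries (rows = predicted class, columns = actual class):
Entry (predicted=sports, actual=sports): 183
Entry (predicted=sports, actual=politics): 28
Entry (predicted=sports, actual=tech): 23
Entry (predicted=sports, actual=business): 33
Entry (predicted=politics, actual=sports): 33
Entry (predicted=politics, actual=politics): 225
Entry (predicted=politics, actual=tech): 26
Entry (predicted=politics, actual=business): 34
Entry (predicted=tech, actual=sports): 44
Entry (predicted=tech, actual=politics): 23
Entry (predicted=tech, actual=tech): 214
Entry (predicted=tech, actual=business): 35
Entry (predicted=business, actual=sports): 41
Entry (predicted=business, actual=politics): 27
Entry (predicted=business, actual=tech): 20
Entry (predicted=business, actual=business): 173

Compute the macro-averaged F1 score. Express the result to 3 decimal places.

Per-class F1 score (2·TP/(2·TP+FP+FN)):
  sports: TP=183, FP=28+23+33=84, FN=33+44+41=118 → 366/568 = 0.6444
  politics: TP=225, FP=33+26+34=93, FN=28+23+27=78 → 450/621 = 0.7246
  tech: TP=214, FP=44+23+35=102, FN=23+26+20=69 → 428/599 = 0.7145
  business: TP=173, FP=41+27+20=88, FN=33+34+35=102 → 346/536 = 0.6455
Macro-F1 score = mean = (0.6444 + 0.7246 + 0.7145 + 0.6455) / 4 = 0.682

0.682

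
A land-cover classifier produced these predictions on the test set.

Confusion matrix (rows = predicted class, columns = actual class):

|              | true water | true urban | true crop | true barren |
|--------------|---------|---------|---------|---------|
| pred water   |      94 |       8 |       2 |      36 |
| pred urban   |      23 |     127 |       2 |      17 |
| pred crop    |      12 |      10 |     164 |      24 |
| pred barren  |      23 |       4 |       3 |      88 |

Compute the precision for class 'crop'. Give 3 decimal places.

0.781

Treat 'crop' as positive and all other classes as negative.
precision = TP/(TP+FP).
crop: TP=164, FP=12+10+24=46 → 164/210 = 0.7810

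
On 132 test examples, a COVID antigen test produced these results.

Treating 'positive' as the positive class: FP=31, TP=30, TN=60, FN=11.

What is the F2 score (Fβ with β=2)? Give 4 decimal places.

0.6667

Fβ = (1+β²)·TP / ((1+β²)·TP + β²·FN + FP), with β²=4
= 5·30 / (5·30 + 4·11 + 31) = 0.6667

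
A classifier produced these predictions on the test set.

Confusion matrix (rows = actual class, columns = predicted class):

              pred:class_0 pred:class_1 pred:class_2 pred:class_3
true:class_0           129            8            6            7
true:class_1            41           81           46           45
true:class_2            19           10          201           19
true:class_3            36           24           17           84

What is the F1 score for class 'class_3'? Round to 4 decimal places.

Take TP from the diagonal, FP from the rest of the 'class_3' prediction marginal, FN from the rest of the 'class_3' actual marginal.
F1 score = 2·TP/(2·TP+FP+FN).
class_3: TP=84, FP=7+45+19=71, FN=36+24+17=77 → 168/316 = 0.53165

0.5316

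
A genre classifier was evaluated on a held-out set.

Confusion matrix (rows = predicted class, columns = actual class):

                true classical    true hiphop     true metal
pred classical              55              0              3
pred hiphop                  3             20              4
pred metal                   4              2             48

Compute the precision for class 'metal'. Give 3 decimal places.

0.889

One-vs-rest for 'metal': TP = diagonal; FP = other classes predicted 'metal'; FN = 'metal' predicted as other.
precision = TP/(TP+FP).
metal: TP=48, FP=4+2=6 → 48/54 = 0.8889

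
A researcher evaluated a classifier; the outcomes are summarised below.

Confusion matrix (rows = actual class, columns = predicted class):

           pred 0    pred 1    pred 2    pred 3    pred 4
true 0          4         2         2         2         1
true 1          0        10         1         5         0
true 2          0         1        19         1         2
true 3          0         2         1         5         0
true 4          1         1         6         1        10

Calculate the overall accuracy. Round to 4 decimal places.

Accuracy = trace / total = (4+10+19+5+10=48) / 77 = 48/77 = 0.6234

0.6234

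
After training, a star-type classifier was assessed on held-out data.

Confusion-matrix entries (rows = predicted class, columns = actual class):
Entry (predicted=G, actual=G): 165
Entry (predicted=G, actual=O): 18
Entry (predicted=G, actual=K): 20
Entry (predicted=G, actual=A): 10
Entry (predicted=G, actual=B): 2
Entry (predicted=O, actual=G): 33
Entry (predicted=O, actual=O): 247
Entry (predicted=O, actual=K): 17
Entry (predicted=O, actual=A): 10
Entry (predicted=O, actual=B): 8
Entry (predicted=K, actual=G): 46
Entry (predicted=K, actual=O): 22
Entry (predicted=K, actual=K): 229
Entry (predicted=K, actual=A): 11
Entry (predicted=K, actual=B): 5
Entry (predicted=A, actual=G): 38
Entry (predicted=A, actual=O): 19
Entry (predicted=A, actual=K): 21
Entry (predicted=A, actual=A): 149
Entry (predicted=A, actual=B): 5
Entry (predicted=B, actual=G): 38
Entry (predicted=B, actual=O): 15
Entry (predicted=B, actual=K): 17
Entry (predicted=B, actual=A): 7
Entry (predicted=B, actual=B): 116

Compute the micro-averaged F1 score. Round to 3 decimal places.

Micro-averaging pools counts across classes: ΣTP=906, ΣFP=362, ΣFN=362.
Micro-F1 score = 2·TP/(2·TP+FP+FN) on pooled counts = 0.715 (equals overall accuracy in single-label multiclass).

0.715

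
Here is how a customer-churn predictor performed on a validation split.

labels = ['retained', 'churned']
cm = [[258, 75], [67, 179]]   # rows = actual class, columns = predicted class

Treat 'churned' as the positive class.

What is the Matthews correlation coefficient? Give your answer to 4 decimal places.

MCC = (TP·TN − FP·FN) / √((TP+FP)(TP+FN)(TN+FP)(TN+FN))
Numerator = 179·258 − 75·67 = 41157
Denominator = √(254·246·333·325) = √6762330900 = 82233.3929
MCC = 41157 / 82233.3929 = 0.5005

0.5005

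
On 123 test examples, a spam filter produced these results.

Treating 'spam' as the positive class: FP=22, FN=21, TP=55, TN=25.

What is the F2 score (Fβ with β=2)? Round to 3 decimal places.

Fβ = (1+β²)·TP / ((1+β²)·TP + β²·FN + FP), with β²=4
= 5·55 / (5·55 + 4·21 + 22) = 0.722

0.722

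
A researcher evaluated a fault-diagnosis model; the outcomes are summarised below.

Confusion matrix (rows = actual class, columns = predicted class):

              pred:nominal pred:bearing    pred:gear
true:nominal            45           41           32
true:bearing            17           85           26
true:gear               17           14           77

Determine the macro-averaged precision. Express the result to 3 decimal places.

Per-class precision (TP/(TP+FP)):
  nominal: TP=45, FP=17+17=34 → 45/79 = 0.5696
  bearing: TP=85, FP=41+14=55 → 85/140 = 0.6071
  gear: TP=77, FP=32+26=58 → 77/135 = 0.5704
Macro-precision = mean = (0.5696 + 0.6071 + 0.5704) / 3 = 0.582

0.582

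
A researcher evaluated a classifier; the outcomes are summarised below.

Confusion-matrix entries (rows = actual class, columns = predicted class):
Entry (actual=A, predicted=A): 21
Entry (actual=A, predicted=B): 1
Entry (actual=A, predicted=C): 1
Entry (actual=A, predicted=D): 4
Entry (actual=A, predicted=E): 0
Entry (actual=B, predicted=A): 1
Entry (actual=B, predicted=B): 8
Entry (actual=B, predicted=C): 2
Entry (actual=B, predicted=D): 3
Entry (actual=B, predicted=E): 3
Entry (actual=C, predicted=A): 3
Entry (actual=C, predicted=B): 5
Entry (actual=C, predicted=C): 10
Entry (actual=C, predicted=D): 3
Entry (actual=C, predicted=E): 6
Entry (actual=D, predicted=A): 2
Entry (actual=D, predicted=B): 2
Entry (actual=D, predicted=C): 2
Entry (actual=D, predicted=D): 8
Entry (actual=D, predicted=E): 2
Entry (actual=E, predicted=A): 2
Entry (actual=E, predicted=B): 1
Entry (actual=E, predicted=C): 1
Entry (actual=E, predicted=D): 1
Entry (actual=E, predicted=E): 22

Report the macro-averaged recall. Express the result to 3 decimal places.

Per-class recall (TP/(TP+FN)):
  A: TP=21, FN=1+1+4+0=6 → 21/27 = 0.7778
  B: TP=8, FN=1+2+3+3=9 → 8/17 = 0.4706
  C: TP=10, FN=3+5+3+6=17 → 10/27 = 0.3704
  D: TP=8, FN=2+2+2+2=8 → 8/16 = 0.5000
  E: TP=22, FN=2+1+1+1=5 → 22/27 = 0.8148
Macro-recall = mean = (0.7778 + 0.4706 + 0.3704 + 0.5000 + 0.8148) / 5 = 0.587

0.587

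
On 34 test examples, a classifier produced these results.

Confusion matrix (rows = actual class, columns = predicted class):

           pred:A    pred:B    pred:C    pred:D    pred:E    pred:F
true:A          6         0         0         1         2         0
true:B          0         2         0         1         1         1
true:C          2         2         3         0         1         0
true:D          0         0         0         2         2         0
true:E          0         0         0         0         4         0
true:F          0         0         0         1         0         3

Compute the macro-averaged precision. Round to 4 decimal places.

Per-class precision (TP/(TP+FP)):
  A: TP=6, FP=0+2+0+0+0=2 → 6/8 = 0.75000
  B: TP=2, FP=0+2+0+0+0=2 → 2/4 = 0.50000
  C: TP=3, FP=0+0+0+0+0=0 → 3/3 = 1.00000
  D: TP=2, FP=1+1+0+0+1=3 → 2/5 = 0.40000
  E: TP=4, FP=2+1+1+2+0=6 → 4/10 = 0.40000
  F: TP=3, FP=0+1+0+0+0=1 → 3/4 = 0.75000
Macro-precision = mean = (0.75000 + 0.50000 + 1.00000 + 0.40000 + 0.40000 + 0.75000) / 6 = 0.6333

0.6333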